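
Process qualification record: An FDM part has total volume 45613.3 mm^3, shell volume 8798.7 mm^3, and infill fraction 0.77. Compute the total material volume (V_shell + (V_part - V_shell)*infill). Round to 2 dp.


V_infill = (45613.3 - 8798.7) * 0.77 = 28347.24
V_total = 8798.7 + 28347.24 = 37145.94 mm^3


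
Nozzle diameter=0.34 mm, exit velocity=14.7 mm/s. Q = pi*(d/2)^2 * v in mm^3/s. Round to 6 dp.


A = pi*(0.34/2)^2 = 0.09079203 mm^2
Q = 0.09079203 * 14.7 = 1.334643 mm^3/s


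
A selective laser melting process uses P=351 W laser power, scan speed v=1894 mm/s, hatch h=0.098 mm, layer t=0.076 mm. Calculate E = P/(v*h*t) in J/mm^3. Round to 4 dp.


E = 351 / (1894*0.098*0.076) = 24.8821 J/mm^3


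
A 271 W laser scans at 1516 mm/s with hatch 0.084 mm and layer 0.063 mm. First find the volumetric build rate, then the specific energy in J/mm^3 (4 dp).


Build rate = 1516 * 0.084 * 0.063 = 8.022672 mm^3/s
SE = 271 / 8.022672 = 33.7793 J/mm^3


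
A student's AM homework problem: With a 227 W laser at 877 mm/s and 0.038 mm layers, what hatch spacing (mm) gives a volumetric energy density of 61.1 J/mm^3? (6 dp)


h = 227 / (61.1*877*0.038) = 0.111481 mm


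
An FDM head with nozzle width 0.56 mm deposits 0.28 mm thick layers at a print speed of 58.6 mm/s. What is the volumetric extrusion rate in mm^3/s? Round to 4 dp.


Rate = 0.56 * 0.28 * 58.6 = 9.1885 mm^3/s


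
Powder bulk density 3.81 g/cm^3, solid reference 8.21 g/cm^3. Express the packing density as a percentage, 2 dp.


Packing = (3.81/8.21)*100 = 46.41 %


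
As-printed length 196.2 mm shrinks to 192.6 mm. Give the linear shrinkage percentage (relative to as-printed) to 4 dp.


Shrinkage = ((196.2-192.6)/196.2)*100 = 1.8349 %


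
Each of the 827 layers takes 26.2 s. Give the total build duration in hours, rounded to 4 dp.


t = 827 * 26.2 / 3600 = 6.0187 hrs


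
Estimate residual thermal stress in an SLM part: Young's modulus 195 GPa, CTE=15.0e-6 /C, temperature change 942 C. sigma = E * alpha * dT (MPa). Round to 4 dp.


sigma = 195*1000 * 15.0e-6 * 942 = 2755.35 MPa


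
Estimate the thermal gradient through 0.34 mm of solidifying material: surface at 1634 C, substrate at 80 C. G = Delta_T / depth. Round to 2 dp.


G = (1634-80)/0.34 = 4570.59 C/mm


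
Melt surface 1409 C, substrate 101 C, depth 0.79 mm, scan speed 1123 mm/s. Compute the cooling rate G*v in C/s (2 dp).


G = (1409-101)/0.79 = 1655.69620253 C/mm
CR = 1655.69620253 * 1123 = 1859346.84 C/s


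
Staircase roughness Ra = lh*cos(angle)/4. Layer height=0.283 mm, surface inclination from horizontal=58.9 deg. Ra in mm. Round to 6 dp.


Ra = 0.283 * cos(58.9) / 4 = 0.036545 mm


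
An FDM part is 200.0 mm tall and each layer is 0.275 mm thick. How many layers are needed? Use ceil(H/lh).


Layers = ceil(200.0/0.275) = 728


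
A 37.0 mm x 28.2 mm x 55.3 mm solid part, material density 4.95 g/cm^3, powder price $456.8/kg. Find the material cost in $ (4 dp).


V = 37.0 * 28.2 * 55.3 = 57700.02 mm^3 = 57.70002 cm^3
Mass = 57.70002 * 4.95 / 1000 = 0.2856151 kg
Cost = 0.2856151 * 456.8 = 130.469 $


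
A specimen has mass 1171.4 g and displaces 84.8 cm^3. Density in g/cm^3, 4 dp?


rho = 1171.4 / 84.8 = 13.8137 g/cm^3


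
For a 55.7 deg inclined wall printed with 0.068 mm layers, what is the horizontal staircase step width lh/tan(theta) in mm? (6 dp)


step = 0.068 / tan(55.7) = 0.046386 mm


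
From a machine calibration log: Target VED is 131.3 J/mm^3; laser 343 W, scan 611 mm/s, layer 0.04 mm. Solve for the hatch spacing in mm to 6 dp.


h = 343 / (131.3*611*0.04) = 0.106888 mm


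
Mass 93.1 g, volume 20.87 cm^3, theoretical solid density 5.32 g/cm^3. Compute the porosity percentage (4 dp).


rho_part = 93.1 / 20.87 = 4.46094873 g/cm^3
Porosity = (1 - 4.46094873/5.32)*100 = 16.1476 %


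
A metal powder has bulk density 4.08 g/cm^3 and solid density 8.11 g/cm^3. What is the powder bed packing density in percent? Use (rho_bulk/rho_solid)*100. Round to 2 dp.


Packing = (4.08/8.11)*100 = 50.31 %


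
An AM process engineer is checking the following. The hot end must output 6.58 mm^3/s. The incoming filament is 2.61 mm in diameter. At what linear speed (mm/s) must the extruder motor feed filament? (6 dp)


A = pi*(2.61/2)^2 = 5.350211
v = 6.58 / 5.350211 = 1.229858 mm/s


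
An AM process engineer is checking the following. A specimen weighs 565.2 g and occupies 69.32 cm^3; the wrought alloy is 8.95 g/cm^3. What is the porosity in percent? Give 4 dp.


rho_part = 565.2 / 69.32 = 8.15349106 g/cm^3
Porosity = (1 - 8.15349106/8.95)*100 = 8.8995 %


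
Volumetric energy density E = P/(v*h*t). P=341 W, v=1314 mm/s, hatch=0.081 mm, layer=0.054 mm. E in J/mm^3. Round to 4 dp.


E = 341 / (1314*0.081*0.054) = 59.3308 J/mm^3


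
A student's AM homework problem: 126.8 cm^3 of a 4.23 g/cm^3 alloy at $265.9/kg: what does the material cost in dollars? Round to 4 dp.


Mass = 126.8*4.23/1000 = 0.536364 kg
Cost = 0.536364 * 265.9 = 142.6192 $


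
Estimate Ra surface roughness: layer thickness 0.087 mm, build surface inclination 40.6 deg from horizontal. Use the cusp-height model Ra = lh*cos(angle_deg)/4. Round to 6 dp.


Ra = 0.087 * cos(40.6) / 4 = 0.016514 mm


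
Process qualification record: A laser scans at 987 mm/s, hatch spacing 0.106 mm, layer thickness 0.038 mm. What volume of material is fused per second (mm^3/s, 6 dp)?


Rate = 987 * 0.106 * 0.038 = 3.975636 mm^3/s


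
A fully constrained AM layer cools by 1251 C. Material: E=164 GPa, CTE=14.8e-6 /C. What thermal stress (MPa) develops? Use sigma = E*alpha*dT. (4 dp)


sigma = 164*1000 * 14.8e-6 * 1251 = 3036.4272 MPa


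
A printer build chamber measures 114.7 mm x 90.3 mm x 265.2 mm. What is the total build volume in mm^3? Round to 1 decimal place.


V = 114.7 * 90.3 * 265.2 = 2746785.1 mm^3


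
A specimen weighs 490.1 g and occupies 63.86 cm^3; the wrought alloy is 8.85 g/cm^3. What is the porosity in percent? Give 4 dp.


rho_part = 490.1 / 63.86 = 7.67460069 g/cm^3
Porosity = (1 - 7.67460069/8.85)*100 = 13.2813 %


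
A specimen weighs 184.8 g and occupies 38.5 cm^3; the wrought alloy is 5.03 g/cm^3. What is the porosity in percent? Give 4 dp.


rho_part = 184.8 / 38.5 = 4.8 g/cm^3
Porosity = (1 - 4.8/5.03)*100 = 4.5726 %


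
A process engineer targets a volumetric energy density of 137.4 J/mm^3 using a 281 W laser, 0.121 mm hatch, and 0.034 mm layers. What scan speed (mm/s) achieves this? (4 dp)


v = 281 / (137.4*0.121*0.034) = 497.1132 mm/s


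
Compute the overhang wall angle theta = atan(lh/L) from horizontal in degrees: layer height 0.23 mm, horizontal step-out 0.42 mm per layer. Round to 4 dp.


angle = atan(0.23/0.42) = 28.706 degrees


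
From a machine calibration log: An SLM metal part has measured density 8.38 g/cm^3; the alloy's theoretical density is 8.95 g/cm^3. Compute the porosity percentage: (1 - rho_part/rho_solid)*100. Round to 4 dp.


Porosity = (1-8.38/8.95)*100 = 6.3687 %


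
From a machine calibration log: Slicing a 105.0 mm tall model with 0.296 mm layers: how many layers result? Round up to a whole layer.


Layers = ceil(105.0/0.296) = 355


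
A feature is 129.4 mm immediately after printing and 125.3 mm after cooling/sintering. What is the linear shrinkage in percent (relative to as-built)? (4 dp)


Shrinkage = ((129.4-125.3)/129.4)*100 = 3.1685 %


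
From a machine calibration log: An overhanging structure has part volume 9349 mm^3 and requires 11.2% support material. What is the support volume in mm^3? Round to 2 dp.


V_support = 9349 * 0.112 = 1047.09 mm^3


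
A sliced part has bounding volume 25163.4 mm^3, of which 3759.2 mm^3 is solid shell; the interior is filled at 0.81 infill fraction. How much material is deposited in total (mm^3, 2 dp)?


V_infill = (25163.4 - 3759.2) * 0.81 = 17337.4
V_total = 3759.2 + 17337.4 = 21096.6 mm^3


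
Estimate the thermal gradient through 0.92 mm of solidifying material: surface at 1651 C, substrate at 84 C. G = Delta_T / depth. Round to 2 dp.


G = (1651-84)/0.92 = 1703.26 C/mm


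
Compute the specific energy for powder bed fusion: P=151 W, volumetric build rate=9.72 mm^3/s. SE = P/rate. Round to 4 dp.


SE = 151 / 9.72 = 15.535 J/mm^3


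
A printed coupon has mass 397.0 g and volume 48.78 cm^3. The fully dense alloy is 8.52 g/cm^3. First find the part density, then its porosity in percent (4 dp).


rho_part = 397.0 / 48.78 = 8.13858139 g/cm^3
Porosity = (1 - 8.13858139/8.52)*100 = 4.4767 %


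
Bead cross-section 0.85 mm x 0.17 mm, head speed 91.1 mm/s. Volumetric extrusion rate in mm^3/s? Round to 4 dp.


Rate = 0.85 * 0.17 * 91.1 = 13.164 mm^3/s


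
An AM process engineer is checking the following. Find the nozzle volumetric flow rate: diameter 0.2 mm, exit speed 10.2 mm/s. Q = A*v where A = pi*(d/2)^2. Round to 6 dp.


A = pi*(0.2/2)^2 = 0.03141593 mm^2
Q = 0.03141593 * 10.2 = 0.320442 mm^3/s


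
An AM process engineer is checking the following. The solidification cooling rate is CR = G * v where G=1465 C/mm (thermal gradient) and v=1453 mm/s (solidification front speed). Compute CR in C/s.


CR = 1465 * 1453 = 2128645 C/s


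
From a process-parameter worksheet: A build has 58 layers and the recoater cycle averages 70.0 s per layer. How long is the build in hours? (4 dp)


t = 58 * 70.0 / 3600 = 1.1278 hrs


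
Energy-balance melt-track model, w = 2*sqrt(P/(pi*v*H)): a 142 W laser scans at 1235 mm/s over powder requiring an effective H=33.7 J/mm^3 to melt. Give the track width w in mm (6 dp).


w = 2*sqrt(142/(pi*1235*33.7)) = 0.06591 mm


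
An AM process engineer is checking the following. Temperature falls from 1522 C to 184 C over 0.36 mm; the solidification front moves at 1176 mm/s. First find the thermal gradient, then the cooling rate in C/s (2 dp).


G = (1522-184)/0.36 = 3716.66666667 C/mm
CR = 3716.66666667 * 1176 = 4370800.0 C/s


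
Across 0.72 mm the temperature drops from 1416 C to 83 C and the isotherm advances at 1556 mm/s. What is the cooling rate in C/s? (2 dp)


G = (1416-83)/0.72 = 1851.38888889 C/mm
CR = 1851.38888889 * 1556 = 2880761.11 C/s


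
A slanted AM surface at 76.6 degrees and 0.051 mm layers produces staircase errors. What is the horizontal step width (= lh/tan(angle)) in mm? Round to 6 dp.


step = 0.051 / tan(76.6) = 0.01215 mm


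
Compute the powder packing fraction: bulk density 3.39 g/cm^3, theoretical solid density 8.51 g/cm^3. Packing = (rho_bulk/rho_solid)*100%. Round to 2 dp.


Packing = (3.39/8.51)*100 = 39.84 %


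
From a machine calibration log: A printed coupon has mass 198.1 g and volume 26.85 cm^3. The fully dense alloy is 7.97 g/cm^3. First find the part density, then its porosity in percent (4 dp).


rho_part = 198.1 / 26.85 = 7.37802607 g/cm^3
Porosity = (1 - 7.37802607/7.97)*100 = 7.4275 %


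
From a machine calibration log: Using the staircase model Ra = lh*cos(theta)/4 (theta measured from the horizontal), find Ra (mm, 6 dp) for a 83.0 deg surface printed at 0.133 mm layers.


Ra = 0.133 * cos(83.0) / 4 = 0.004052 mm


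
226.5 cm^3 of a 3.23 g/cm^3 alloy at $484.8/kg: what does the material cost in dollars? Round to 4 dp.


Mass = 226.5*3.23/1000 = 0.731595 kg
Cost = 0.731595 * 484.8 = 354.6773 $


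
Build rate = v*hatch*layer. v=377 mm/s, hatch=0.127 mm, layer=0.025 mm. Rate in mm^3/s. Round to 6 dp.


Rate = 377 * 0.127 * 0.025 = 1.196975 mm^3/s


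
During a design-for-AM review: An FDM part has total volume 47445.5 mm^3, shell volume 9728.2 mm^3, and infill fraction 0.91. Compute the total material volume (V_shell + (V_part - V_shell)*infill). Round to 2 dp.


V_infill = (47445.5 - 9728.2) * 0.91 = 34322.74
V_total = 9728.2 + 34322.74 = 44050.94 mm^3


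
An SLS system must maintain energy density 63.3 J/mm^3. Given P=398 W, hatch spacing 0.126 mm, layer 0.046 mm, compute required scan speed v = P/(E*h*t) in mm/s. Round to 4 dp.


v = 398 / (63.3*0.126*0.046) = 1084.8033 mm/s


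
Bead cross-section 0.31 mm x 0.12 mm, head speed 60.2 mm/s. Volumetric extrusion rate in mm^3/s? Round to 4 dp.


Rate = 0.31 * 0.12 * 60.2 = 2.2394 mm^3/s


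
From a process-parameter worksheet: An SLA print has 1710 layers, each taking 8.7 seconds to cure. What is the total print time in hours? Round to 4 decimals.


t = 1710 * 8.7 / 3600 = 4.1325 hrs


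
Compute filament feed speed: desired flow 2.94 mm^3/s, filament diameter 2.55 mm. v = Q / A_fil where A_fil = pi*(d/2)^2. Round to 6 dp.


A = pi*(2.55/2)^2 = 5.107052
v = 2.94 / 5.107052 = 0.575675 mm/s


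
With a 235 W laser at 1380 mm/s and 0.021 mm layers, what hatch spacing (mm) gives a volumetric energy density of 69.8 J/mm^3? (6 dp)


h = 235 / (69.8*1380*0.021) = 0.116175 mm


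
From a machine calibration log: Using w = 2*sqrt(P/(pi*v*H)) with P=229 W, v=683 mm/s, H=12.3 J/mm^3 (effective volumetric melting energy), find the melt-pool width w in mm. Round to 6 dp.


w = 2*sqrt(229/(pi*683*12.3)) = 0.186299 mm


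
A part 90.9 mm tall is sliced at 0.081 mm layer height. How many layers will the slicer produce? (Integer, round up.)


Layers = ceil(90.9/0.081) = 1123


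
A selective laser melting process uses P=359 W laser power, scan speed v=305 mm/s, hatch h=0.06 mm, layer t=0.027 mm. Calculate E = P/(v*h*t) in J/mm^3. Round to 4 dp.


E = 359 / (305*0.06*0.027) = 726.5736 J/mm^3


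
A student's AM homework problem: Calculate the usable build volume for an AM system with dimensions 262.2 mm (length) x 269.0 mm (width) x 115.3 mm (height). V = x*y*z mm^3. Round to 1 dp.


V = 262.2 * 269.0 * 115.3 = 8132316.5 mm^3


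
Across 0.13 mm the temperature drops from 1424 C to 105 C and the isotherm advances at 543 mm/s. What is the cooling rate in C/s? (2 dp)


G = (1424-105)/0.13 = 10146.15384615 C/mm
CR = 10146.15384615 * 543 = 5509361.54 C/s


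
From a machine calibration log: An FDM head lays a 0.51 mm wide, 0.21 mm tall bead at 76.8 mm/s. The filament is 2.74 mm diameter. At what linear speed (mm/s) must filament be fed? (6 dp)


Q = 0.51 * 0.21 * 76.8 = 8.22528 mm^3/s
A_fil = pi*(2.74/2)^2 = 5.89645525 mm^2
v_feed = 8.22528 / 5.89645525 = 1.394953 mm/s


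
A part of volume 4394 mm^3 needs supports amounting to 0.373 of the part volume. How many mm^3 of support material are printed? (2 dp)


V_support = 4394 * 0.373 = 1638.96 mm^3


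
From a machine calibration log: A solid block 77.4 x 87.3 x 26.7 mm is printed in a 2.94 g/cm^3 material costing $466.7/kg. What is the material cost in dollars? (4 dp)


V = 77.4 * 87.3 * 26.7 = 180412.434 mm^3 = 180.412434 cm^3
Mass = 180.412434 * 2.94 / 1000 = 0.53041256 kg
Cost = 0.53041256 * 466.7 = 247.5435 $


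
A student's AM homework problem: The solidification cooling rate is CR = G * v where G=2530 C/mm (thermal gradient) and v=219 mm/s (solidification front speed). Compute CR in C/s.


CR = 2530 * 219 = 554070 C/s


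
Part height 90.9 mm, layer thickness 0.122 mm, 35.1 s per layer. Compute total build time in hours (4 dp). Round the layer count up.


Layers = ceil(90.9/0.122) = 746
t = 746 * 35.1 / 3600 = 7.2735 hrs


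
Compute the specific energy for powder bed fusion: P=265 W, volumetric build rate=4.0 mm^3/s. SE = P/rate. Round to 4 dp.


SE = 265 / 4.0 = 66.25 J/mm^3


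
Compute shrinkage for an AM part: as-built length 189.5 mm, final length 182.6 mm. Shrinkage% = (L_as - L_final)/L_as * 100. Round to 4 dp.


Shrinkage = ((189.5-182.6)/189.5)*100 = 3.6412 %


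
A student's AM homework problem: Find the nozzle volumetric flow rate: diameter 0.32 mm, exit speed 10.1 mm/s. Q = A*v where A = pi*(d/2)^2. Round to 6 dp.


A = pi*(0.32/2)^2 = 0.08042477 mm^2
Q = 0.08042477 * 10.1 = 0.81229 mm^3/s


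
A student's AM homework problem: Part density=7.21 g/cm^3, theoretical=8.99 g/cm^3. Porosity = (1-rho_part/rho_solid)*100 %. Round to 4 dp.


Porosity = (1-7.21/8.99)*100 = 19.7998 %


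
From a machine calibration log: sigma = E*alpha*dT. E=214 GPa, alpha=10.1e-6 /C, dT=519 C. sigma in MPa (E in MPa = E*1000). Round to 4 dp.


sigma = 214*1000 * 10.1e-6 * 519 = 1121.7666 MPa


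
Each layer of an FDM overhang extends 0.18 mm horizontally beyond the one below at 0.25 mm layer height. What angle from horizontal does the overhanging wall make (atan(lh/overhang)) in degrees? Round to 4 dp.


angle = atan(0.25/0.18) = 54.2461 degrees


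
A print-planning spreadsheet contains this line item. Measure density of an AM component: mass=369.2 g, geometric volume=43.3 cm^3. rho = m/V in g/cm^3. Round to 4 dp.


rho = 369.2 / 43.3 = 8.5266 g/cm^3


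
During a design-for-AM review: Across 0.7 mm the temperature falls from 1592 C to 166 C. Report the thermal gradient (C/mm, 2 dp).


G = (1592-166)/0.7 = 2037.14 C/mm


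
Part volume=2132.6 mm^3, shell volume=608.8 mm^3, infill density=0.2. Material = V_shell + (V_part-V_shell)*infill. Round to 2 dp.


V_infill = (2132.6 - 608.8) * 0.2 = 304.76
V_total = 608.8 + 304.76 = 913.56 mm^3


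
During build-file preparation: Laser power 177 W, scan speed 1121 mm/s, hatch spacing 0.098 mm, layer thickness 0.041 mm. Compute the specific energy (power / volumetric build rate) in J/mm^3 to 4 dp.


Build rate = 1121 * 0.098 * 0.041 = 4.504178 mm^3/s
SE = 177 / 4.504178 = 39.2968 J/mm^3


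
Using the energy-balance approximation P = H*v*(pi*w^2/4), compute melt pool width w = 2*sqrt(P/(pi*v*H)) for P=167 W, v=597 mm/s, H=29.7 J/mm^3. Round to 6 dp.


w = 2*sqrt(167/(pi*597*29.7)) = 0.109509 mm


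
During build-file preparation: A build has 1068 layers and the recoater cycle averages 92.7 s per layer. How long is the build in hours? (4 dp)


t = 1068 * 92.7 / 3600 = 27.501 hrs


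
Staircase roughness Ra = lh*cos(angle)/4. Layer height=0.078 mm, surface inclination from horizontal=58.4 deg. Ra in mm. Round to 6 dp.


Ra = 0.078 * cos(58.4) / 4 = 0.010218 mm


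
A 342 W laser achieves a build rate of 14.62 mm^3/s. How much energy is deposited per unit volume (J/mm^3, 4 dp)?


SE = 342 / 14.62 = 23.3926 J/mm^3


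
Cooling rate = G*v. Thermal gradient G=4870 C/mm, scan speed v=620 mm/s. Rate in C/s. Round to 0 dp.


CR = 4870 * 620 = 3019400 C/s


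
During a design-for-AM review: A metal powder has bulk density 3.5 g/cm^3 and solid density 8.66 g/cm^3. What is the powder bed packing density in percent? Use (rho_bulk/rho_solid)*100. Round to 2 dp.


Packing = (3.5/8.66)*100 = 40.42 %


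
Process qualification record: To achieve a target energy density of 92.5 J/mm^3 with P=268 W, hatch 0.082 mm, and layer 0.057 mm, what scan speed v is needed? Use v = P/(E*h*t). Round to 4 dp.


v = 268 / (92.5*0.082*0.057) = 619.8753 mm/s


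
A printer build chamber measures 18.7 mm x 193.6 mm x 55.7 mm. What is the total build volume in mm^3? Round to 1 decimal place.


V = 18.7 * 193.6 * 55.7 = 201651.8 mm^3


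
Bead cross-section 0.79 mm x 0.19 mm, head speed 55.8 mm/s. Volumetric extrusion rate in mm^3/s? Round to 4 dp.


Rate = 0.79 * 0.19 * 55.8 = 8.3756 mm^3/s


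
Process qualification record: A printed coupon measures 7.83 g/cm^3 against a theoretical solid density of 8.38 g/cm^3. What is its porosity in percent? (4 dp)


Porosity = (1-7.83/8.38)*100 = 6.5632 %


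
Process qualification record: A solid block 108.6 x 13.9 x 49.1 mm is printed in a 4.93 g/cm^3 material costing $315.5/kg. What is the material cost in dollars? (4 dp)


V = 108.6 * 13.9 * 49.1 = 74118.414 mm^3 = 74.118414 cm^3
Mass = 74.118414 * 4.93 / 1000 = 0.36540378 kg
Cost = 0.36540378 * 315.5 = 115.2849 $


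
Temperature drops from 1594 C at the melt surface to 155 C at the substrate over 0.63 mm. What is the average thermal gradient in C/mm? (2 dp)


G = (1594-155)/0.63 = 2284.13 C/mm


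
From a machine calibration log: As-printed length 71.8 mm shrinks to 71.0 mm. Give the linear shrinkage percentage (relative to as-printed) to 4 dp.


Shrinkage = ((71.8-71.0)/71.8)*100 = 1.1142 %


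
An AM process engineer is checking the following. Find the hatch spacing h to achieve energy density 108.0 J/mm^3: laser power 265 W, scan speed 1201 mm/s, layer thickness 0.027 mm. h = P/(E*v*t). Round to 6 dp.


h = 265 / (108.0*1201*0.027) = 0.075669 mm


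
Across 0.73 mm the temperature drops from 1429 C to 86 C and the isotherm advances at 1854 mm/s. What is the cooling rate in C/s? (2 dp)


G = (1429-86)/0.73 = 1839.7260274 C/mm
CR = 1839.7260274 * 1854 = 3410852.05 C/s


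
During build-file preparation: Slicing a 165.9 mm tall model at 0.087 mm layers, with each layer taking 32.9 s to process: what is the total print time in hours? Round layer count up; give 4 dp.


Layers = ceil(165.9/0.087) = 1907
t = 1907 * 32.9 / 3600 = 17.4279 hrs


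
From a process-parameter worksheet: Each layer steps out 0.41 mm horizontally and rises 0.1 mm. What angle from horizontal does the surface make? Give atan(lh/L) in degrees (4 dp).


angle = atan(0.1/0.41) = 13.707 degrees


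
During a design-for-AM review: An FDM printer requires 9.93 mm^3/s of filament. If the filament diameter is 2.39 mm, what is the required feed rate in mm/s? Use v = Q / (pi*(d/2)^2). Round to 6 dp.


A = pi*(2.39/2)^2 = 4.486273
v = 9.93 / 4.486273 = 2.213419 mm/s


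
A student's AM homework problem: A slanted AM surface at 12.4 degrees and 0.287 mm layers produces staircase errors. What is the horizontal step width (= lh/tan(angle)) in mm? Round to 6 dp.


step = 0.287 / tan(12.4) = 1.305351 mm


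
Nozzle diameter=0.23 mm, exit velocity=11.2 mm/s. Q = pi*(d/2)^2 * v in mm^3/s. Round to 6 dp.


A = pi*(0.23/2)^2 = 0.04154756 mm^2
Q = 0.04154756 * 11.2 = 0.465333 mm^3/s


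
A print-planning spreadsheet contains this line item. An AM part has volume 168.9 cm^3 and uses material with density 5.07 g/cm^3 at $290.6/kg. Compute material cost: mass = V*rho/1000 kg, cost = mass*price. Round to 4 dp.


Mass = 168.9*5.07/1000 = 0.856323 kg
Cost = 0.856323 * 290.6 = 248.8475 $


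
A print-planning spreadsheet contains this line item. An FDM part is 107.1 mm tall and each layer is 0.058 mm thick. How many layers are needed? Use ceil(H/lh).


Layers = ceil(107.1/0.058) = 1847


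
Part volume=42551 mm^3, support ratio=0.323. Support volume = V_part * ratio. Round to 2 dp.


V_support = 42551 * 0.323 = 13743.97 mm^3


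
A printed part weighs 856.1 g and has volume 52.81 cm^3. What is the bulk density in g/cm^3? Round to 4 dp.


rho = 856.1 / 52.81 = 16.2109 g/cm^3


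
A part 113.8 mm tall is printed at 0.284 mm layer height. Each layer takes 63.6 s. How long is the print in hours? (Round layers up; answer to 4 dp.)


Layers = ceil(113.8/0.284) = 401
t = 401 * 63.6 / 3600 = 7.0843 hrs


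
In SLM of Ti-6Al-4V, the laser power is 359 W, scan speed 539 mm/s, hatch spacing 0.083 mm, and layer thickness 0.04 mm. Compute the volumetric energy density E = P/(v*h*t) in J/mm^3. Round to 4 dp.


E = 359 / (539*0.083*0.04) = 200.6169 J/mm^3


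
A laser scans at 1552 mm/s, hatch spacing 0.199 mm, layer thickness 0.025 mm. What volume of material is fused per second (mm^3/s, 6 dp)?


Rate = 1552 * 0.199 * 0.025 = 7.7212 mm^3/s


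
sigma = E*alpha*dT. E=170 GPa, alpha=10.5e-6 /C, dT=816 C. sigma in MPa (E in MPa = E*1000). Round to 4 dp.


sigma = 170*1000 * 10.5e-6 * 816 = 1456.56 MPa


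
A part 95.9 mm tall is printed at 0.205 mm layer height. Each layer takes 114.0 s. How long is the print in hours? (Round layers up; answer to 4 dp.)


Layers = ceil(95.9/0.205) = 468
t = 468 * 114.0 / 3600 = 14.82 hrs


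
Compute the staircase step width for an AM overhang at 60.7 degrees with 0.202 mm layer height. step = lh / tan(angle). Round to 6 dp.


step = 0.202 / tan(60.7) = 0.113357 mm


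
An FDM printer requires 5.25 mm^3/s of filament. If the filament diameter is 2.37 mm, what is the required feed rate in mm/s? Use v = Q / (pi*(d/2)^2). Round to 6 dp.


A = pi*(2.37/2)^2 = 4.411503
v = 5.25 / 4.411503 = 1.190071 mm/s


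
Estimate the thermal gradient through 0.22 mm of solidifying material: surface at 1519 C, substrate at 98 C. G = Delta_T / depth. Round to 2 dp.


G = (1519-98)/0.22 = 6459.09 C/mm


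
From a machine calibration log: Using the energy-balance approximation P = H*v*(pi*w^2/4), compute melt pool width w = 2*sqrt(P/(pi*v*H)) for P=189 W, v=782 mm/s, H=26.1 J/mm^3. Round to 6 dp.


w = 2*sqrt(189/(pi*782*26.1)) = 0.108583 mm


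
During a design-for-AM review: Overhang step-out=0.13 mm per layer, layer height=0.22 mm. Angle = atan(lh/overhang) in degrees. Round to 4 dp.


angle = atan(0.22/0.13) = 59.4208 degrees


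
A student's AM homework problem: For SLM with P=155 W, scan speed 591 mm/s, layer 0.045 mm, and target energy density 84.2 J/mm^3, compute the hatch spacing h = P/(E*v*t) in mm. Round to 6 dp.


h = 155 / (84.2*591*0.045) = 0.069218 mm


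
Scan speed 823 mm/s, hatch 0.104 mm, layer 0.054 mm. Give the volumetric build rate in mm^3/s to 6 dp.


Rate = 823 * 0.104 * 0.054 = 4.621968 mm^3/s


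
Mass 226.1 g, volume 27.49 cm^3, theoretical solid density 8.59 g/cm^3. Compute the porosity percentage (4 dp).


rho_part = 226.1 / 27.49 = 8.22480902 g/cm^3
Porosity = (1 - 8.22480902/8.59)*100 = 4.2514 %


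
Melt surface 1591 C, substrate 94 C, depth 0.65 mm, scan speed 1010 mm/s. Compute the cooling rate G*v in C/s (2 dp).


G = (1591-94)/0.65 = 2303.07692308 C/mm
CR = 2303.07692308 * 1010 = 2326107.69 C/s


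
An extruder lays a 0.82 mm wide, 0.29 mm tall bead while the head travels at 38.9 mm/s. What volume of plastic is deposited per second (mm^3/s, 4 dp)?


Rate = 0.82 * 0.29 * 38.9 = 9.2504 mm^3/s


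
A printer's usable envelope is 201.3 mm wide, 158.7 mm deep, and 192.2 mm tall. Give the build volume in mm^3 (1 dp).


V = 201.3 * 158.7 * 192.2 = 6140080.8 mm^3


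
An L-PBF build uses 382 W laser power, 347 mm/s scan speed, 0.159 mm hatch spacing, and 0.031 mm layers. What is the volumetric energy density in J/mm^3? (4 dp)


E = 382 / (347*0.159*0.031) = 223.3444 J/mm^3


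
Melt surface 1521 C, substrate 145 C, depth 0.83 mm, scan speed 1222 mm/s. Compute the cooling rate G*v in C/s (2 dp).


G = (1521-145)/0.83 = 1657.8313253 C/mm
CR = 1657.8313253 * 1222 = 2025869.88 C/s


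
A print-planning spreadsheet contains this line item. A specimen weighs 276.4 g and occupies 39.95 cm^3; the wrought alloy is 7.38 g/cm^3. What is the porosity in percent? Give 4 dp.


rho_part = 276.4 / 39.95 = 6.91864831 g/cm^3
Porosity = (1 - 6.91864831/7.38)*100 = 6.2514 %


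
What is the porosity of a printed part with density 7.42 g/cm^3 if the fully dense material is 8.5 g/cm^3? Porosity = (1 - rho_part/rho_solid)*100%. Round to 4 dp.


Porosity = (1-7.42/8.5)*100 = 12.7059 %


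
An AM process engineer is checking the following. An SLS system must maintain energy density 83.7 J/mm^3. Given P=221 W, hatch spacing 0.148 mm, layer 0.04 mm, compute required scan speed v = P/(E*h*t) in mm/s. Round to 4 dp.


v = 221 / (83.7*0.148*0.04) = 446.0105 mm/s


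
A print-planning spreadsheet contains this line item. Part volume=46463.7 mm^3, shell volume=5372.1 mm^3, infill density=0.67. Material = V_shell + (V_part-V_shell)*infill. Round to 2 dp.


V_infill = (46463.7 - 5372.1) * 0.67 = 27531.37
V_total = 5372.1 + 27531.37 = 32903.47 mm^3


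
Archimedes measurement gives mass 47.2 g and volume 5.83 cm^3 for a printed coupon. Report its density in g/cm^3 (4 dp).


rho = 47.2 / 5.83 = 8.0961 g/cm^3


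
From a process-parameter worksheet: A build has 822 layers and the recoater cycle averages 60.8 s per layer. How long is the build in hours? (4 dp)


t = 822 * 60.8 / 3600 = 13.8827 hrs


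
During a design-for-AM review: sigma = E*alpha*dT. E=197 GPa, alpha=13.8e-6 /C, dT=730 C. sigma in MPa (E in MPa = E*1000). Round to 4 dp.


sigma = 197*1000 * 13.8e-6 * 730 = 1984.578 MPa


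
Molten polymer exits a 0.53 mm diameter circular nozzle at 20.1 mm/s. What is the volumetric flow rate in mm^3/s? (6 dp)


A = pi*(0.53/2)^2 = 0.22061834 mm^2
Q = 0.22061834 * 20.1 = 4.434429 mm^3/s


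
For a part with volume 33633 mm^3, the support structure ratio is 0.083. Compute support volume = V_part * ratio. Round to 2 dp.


V_support = 33633 * 0.083 = 2791.54 mm^3


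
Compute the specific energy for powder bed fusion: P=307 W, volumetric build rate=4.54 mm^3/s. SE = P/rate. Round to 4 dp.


SE = 307 / 4.54 = 67.6211 J/mm^3


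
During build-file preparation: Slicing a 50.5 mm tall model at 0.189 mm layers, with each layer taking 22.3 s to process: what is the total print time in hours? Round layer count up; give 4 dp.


Layers = ceil(50.5/0.189) = 268
t = 268 * 22.3 / 3600 = 1.6601 hrs


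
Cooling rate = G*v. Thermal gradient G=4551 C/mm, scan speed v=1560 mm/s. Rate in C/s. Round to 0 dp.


CR = 4551 * 1560 = 7099560 C/s


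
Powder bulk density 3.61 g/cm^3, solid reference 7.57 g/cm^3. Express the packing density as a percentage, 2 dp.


Packing = (3.61/7.57)*100 = 47.69 %


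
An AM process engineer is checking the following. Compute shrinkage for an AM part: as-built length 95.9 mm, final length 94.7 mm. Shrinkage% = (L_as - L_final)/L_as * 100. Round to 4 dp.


Shrinkage = ((95.9-94.7)/95.9)*100 = 1.2513 %


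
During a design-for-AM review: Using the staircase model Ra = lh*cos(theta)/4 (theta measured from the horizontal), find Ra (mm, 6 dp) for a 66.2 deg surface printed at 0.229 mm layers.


Ra = 0.229 * cos(66.2) / 4 = 0.023103 mm


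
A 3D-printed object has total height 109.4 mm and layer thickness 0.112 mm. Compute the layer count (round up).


Layers = ceil(109.4/0.112) = 977


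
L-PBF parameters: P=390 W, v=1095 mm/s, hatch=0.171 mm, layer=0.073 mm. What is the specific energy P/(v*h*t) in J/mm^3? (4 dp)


Build rate = 1095 * 0.171 * 0.073 = 13.668885 mm^3/s
SE = 390 / 13.668885 = 28.532 J/mm^3


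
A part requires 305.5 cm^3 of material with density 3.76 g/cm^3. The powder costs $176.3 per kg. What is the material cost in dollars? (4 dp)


Mass = 305.5*3.76/1000 = 1.14868 kg
Cost = 1.14868 * 176.3 = 202.5123 $


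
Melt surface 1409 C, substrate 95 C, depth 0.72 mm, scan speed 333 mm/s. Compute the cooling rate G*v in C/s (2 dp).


G = (1409-95)/0.72 = 1825.0 C/mm
CR = 1825.0 * 333 = 607725.0 C/s


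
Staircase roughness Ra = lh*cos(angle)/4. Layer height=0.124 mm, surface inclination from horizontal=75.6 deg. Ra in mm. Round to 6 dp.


Ra = 0.124 * cos(75.6) / 4 = 0.007709 mm


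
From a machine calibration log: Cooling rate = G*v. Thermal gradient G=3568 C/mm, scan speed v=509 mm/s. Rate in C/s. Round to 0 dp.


CR = 3568 * 509 = 1816112 C/s


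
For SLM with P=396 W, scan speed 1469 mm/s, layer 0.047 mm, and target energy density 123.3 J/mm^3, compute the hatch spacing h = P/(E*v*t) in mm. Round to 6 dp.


h = 396 / (123.3*1469*0.047) = 0.046517 mm


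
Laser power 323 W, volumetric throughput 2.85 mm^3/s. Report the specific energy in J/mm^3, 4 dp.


SE = 323 / 2.85 = 113.3333 J/mm^3


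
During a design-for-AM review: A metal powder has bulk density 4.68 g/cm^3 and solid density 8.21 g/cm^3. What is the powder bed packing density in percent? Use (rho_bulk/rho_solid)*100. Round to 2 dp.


Packing = (4.68/8.21)*100 = 57.0 %


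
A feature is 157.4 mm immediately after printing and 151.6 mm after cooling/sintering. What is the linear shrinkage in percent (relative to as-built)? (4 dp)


Shrinkage = ((157.4-151.6)/157.4)*100 = 3.6849 %


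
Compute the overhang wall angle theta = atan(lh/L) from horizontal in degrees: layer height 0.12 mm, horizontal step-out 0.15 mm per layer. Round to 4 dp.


angle = atan(0.12/0.15) = 38.6598 degrees


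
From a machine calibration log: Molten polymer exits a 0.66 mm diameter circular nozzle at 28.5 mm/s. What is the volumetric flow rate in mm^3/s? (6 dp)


A = pi*(0.66/2)^2 = 0.34211944 mm^2
Q = 0.34211944 * 28.5 = 9.750404 mm^3/s


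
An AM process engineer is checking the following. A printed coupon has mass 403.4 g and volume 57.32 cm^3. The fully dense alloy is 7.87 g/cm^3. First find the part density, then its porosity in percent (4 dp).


rho_part = 403.4 / 57.32 = 7.03768318 g/cm^3
Porosity = (1 - 7.03768318/7.87)*100 = 10.5758 %


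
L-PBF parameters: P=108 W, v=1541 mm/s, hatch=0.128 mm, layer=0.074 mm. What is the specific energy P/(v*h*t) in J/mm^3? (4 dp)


Build rate = 1541 * 0.128 * 0.074 = 14.596352 mm^3/s
SE = 108 / 14.596352 = 7.3991 J/mm^3


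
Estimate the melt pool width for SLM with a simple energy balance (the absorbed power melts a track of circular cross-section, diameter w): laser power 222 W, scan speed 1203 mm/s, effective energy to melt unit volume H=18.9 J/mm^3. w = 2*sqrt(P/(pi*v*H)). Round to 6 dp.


w = 2*sqrt(222/(pi*1203*18.9)) = 0.111498 mm


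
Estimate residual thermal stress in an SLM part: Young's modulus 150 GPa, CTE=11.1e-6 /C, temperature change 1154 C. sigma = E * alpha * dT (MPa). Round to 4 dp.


sigma = 150*1000 * 11.1e-6 * 1154 = 1921.41 MPa


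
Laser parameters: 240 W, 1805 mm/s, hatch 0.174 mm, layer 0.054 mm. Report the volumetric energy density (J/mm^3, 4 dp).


E = 240 / (1805*0.174*0.054) = 14.1511 J/mm^3


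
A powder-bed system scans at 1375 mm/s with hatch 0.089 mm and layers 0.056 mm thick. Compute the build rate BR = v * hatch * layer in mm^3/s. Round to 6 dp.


Rate = 1375 * 0.089 * 0.056 = 6.853 mm^3/s


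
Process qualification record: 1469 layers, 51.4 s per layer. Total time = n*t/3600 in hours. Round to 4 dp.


t = 1469 * 51.4 / 3600 = 20.9741 hrs


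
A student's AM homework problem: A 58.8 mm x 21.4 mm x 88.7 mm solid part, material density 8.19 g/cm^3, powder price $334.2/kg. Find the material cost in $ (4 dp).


V = 58.8 * 21.4 * 88.7 = 111612.984 mm^3 = 111.612984 cm^3
Mass = 111.612984 * 8.19 / 1000 = 0.91411034 kg
Cost = 0.91411034 * 334.2 = 305.4957 $


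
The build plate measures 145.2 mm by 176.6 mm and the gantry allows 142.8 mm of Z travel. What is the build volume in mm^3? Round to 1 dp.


V = 145.2 * 176.6 * 142.8 = 3661723.3 mm^3


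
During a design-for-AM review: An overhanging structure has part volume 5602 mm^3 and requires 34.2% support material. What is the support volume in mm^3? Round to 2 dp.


V_support = 5602 * 0.342 = 1915.88 mm^3


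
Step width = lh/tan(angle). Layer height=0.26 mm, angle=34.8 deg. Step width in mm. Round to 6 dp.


step = 0.26 / tan(34.8) = 0.374091 mm


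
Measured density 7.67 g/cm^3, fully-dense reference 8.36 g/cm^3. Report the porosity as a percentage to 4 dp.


Porosity = (1-7.67/8.36)*100 = 8.2536 %


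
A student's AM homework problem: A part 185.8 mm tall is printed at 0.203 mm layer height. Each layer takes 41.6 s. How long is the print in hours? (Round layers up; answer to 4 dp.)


Layers = ceil(185.8/0.203) = 916
t = 916 * 41.6 / 3600 = 10.5849 hrs


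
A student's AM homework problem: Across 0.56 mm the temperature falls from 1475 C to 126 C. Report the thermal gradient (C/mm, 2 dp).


G = (1475-126)/0.56 = 2408.93 C/mm


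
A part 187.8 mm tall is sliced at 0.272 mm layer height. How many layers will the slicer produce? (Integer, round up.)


Layers = ceil(187.8/0.272) = 691


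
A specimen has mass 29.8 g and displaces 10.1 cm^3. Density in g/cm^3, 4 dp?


rho = 29.8 / 10.1 = 2.9505 g/cm^3


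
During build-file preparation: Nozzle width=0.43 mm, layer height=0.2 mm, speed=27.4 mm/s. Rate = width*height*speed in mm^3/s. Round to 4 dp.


Rate = 0.43 * 0.2 * 27.4 = 2.3564 mm^3/s


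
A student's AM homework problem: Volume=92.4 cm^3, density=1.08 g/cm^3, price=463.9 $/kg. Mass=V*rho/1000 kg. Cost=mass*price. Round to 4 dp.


Mass = 92.4*1.08/1000 = 0.099792 kg
Cost = 0.099792 * 463.9 = 46.2935 $


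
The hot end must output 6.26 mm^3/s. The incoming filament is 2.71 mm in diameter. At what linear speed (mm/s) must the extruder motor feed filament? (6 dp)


A = pi*(2.71/2)^2 = 5.768043
v = 6.26 / 5.768043 = 1.08529 mm/s


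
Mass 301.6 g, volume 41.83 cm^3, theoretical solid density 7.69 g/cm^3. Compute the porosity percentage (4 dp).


rho_part = 301.6 / 41.83 = 7.21013627 g/cm^3
Porosity = (1 - 7.21013627/7.69)*100 = 6.2401 %


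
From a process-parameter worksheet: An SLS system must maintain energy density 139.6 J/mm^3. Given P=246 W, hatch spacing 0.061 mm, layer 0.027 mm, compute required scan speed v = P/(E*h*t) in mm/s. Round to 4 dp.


v = 246 / (139.6*0.061*0.027) = 1069.9318 mm/s


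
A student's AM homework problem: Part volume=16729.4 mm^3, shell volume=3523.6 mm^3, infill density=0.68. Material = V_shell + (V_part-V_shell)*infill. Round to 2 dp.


V_infill = (16729.4 - 3523.6) * 0.68 = 8979.94
V_total = 3523.6 + 8979.94 = 12503.54 mm^3


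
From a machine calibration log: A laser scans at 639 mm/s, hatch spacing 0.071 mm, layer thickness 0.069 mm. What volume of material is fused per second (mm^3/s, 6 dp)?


Rate = 639 * 0.071 * 0.069 = 3.130461 mm^3/s


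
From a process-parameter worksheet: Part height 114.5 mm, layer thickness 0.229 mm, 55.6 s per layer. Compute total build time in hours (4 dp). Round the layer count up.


Layers = ceil(114.5/0.229) = 500
t = 500 * 55.6 / 3600 = 7.7222 hrs


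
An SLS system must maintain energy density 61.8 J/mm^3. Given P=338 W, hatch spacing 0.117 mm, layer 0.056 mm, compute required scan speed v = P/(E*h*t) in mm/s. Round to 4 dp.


v = 338 / (61.8*0.117*0.056) = 834.746 mm/s


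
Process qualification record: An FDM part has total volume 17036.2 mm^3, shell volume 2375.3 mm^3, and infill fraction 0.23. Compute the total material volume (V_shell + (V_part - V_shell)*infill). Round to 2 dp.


V_infill = (17036.2 - 2375.3) * 0.23 = 3372.01
V_total = 2375.3 + 3372.01 = 5747.31 mm^3


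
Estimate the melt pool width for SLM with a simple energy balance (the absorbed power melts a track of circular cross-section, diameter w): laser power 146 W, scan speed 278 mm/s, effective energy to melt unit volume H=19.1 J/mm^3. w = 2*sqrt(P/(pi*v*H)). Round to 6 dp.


w = 2*sqrt(146/(pi*278*19.1)) = 0.187108 mm


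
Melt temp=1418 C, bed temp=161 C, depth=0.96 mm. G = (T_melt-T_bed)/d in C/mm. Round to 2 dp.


G = (1418-161)/0.96 = 1309.38 C/mm


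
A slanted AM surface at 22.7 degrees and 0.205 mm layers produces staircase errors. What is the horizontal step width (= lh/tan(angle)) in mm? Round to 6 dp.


step = 0.205 / tan(22.7) = 0.490068 mm


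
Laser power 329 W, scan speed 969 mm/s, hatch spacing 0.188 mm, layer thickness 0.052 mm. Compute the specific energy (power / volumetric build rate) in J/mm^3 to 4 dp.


Build rate = 969 * 0.188 * 0.052 = 9.472944 mm^3/s
SE = 329 / 9.472944 = 34.7305 J/mm^3


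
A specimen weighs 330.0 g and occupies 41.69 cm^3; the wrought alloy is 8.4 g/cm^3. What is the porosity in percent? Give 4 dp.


rho_part = 330.0 / 41.69 = 7.91556728 g/cm^3
Porosity = (1 - 7.91556728/8.4)*100 = 5.7671 %


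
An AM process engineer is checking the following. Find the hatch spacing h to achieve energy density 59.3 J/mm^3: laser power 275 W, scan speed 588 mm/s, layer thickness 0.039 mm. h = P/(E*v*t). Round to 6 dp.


h = 275 / (59.3*588*0.039) = 0.202226 mm


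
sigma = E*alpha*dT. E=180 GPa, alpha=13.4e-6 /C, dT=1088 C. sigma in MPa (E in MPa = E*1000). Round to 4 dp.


sigma = 180*1000 * 13.4e-6 * 1088 = 2624.256 MPa
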